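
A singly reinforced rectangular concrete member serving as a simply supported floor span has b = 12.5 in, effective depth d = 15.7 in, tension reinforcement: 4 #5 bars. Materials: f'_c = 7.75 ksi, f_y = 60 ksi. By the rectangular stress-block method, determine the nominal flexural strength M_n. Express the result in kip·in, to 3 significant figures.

A_s = 4 × 0.31 = 1.24 in².
T = A_s f_y = 1.24 × 60 = 74.4 kips.
a = T/(0.85 f'_c b) = 74.4/(0.85 × 7.75 × 12.5) = 0.904 in.
M_n = T(d − a/2) = 74.4 × (15.7 − 0.452) = 1134.5 kip·in.

M_n ≈ 1130 kip·in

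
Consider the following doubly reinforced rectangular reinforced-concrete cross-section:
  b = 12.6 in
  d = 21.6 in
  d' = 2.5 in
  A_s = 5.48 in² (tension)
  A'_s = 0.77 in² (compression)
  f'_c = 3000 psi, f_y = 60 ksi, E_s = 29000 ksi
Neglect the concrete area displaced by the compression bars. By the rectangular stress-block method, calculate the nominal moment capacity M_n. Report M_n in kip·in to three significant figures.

M_n ≈ 5740 kip·in

Assume both steels yield.
a = (A_s − A'_s) f_y/(0.85 f'_c b) = (5.48 − 0.77) × 60/(0.85 × 3 × 12.6) = 8.796 in.
c = a/β₁ = 8.796/0.85 = 10.348 in; ε'_s = 0.003(c − d')/c = 0.0023 ≥ ε_y = 0.0021, so the compression steel yields.
M_n = (A_s − A'_s) f_y (d − a/2) + A'_s f_y (d − d') = 282.6 × (21.6 − 4.398) + 46.2 × (21.6 − 2.5) = 4861.3 + 882.4 = 5743.7 kip·in.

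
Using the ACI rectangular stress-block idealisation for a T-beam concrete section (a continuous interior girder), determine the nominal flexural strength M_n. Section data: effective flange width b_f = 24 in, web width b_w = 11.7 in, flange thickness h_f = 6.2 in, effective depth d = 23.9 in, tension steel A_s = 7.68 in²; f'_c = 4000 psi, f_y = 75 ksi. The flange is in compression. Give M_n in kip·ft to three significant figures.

Tension: T = A_s f_y = 7.68 × 75 = 576 kips.
Try a within the flange: a = T/(0.85 f'_c b_f) = 576/(0.85 × 4 × 24) = 7.059 in.
a = 7.059 > h_f = 6.2 in: the block extends into the web. Split into flange-overhang and web parts.
C_f = 0.85 f'_c (b_f − b_w) h_f = 0.85 × 4 × (24 − 11.7) × 6.2 = 259.3 kips.
Remaining web compression depth: a_w = (T − C_f)/(0.85 f'_c b_w) = (576 − 259.3)/(0.85 × 4 × 11.7) = 7.961 in.
M_n = C_f(d − h_f/2) + (T − C_f)(d − a_w/2) = 259.3 × (23.9 − 3.1) + 316.7 × (23.9 − 3.9805) = 5393.4 + 6308.5 = 11701.9 kip·in.
M_n = 11701.9/12 = 975.16 kip·ft.

M_n ≈ 975 kip·ft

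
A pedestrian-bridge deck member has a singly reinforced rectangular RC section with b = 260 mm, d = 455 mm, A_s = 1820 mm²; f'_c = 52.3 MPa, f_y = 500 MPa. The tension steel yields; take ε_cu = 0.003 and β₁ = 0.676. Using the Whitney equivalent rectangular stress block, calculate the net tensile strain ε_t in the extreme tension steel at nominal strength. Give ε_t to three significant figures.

a = A_s f_y/(0.85 f'_c b) = 78.73 mm.
β₁ = 0.676, so c = a/β₁ = 78.73/0.676 = 116.46 mm.
From the linear strain diagram with ε_cu = 0.003: ε_t = 0.003 (d − c)/c = 0.003 × (455 − 116.46)/116.46 = 0.00872.
Since ε_t ≥ 0.005, the section is tension-controlled.

ε_t ≈ 0.00872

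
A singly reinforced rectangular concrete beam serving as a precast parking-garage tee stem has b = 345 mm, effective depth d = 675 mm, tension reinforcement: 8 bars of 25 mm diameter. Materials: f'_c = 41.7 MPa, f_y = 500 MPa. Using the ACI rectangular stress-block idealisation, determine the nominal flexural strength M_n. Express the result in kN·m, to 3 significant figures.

M_n ≈ 1170 kN·m

A_s = 8 × 491 = 3928 mm².
T = A_s f_y = 3928 × 500 = 1964000 N = 1964 kN.
From C = T: a = T/(0.85 f'_c b) = 1964000/(0.85 × 41.7 × 345) = 160.61 mm.
M_n = T(d − a/2) = 1964 kN × (675 − 80.305) mm = 1167.98 kN·m.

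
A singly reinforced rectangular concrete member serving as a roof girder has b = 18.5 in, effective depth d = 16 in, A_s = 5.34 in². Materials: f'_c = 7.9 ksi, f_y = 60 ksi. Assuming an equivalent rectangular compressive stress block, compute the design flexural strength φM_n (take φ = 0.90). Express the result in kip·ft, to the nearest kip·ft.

T = A_s f_y = 5.34 × 60 = 320.4 kips.
a = T/(0.85 f'_c b) = 320.4/(0.85 × 7.9 × 18.5) = 2.579 in.
M_n = T(d − a/2) = 320.4 × (16 − 1.2895) = 4713.2 kip·in = 4713.2/12 = 392.77 kip·ft.
φM_n = 0.90 × 392.77 = 353.49 kip·ft.

φM_n ≈ 353 kip·ft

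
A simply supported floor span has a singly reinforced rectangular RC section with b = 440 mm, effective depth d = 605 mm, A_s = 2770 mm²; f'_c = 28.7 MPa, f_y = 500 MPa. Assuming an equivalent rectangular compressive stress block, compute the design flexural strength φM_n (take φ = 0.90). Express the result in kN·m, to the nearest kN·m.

φM_n ≈ 674 kN·m

T = A_s f_y = 2770 × 500 = 1385000 N = 1385 kN.
From C = T: a = T/(0.85 f'_c b) = 1385000/(0.85 × 28.7 × 440) = 129.03 mm.
M_n = T(d − a/2) = 1385 kN × (605 − 64.515) mm = 748.57 kN·m.
φM_n = 0.90 × 748.57 = 673.71 kN·m.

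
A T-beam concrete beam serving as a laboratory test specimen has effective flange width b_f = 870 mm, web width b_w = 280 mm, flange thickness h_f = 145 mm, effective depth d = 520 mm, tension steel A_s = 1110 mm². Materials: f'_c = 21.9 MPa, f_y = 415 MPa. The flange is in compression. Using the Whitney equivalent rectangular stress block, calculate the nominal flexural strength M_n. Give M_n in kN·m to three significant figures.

M_n ≈ 233 kN·m

Tension: T = A_s f_y = 1110 × 415 = 460650 N.
Try a within the flange: a = T/(0.85 f'_c b_f) = 460650/(0.85 × 21.9 × 870) = 28.44 mm.
Since a = 28.44 ≤ h_f = 145 mm, the stress block lies entirely in the flange; analyse as a rectangular beam of width b_f.
M_n = T(d − a/2) = 460650 × (520 − 14.22) = 232.99 × 10⁶ N·mm.
M_n = 232.99 kN·m.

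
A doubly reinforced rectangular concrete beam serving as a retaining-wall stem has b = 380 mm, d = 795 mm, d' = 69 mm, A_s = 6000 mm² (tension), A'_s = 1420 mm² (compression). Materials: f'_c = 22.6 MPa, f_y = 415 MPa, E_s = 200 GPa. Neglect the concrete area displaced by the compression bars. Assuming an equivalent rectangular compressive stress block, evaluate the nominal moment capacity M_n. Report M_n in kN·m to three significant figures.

Assume both tension and compression steel yield.
Net tension couple steel: A_s − A'_s = 4580 mm².
a = (A_s − A'_s) f_y / (0.85 f'_c b) = 1900700/(0.85 × 22.6 × 380) = 260.38 mm.
c = a/β₁ = 260.38/0.85 = 306.33 mm; ε'_s = 0.003(c − d')/c = 0.0023 ≥ f_y/E_s = 0.0021, so compression steel does yield.
M_n = (A_s − A'_s) f_y (d − a/2) + A'_s f_y (d − d') = [1900700 × (795 − 130.19) + 589300 × (795 − 69)] × 10⁻⁶ = 1263.60 + 427.83 = 1691.43 kN·m.

M_n ≈ 1690 kN·m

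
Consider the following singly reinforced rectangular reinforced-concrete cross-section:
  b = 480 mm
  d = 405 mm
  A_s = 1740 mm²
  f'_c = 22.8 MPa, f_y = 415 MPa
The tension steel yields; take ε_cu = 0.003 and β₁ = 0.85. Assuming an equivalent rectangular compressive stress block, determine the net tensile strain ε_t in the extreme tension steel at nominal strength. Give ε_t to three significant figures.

ε_t ≈ 0.0103

a = A_s f_y/(0.85 f'_c b) = 77.63 mm.
β₁ = 0.85, so c = a/β₁ = 77.63/0.85 = 91.33 mm.
From the linear strain diagram with ε_cu = 0.003: ε_t = 0.003 (d − c)/c = 0.003 × (405 − 91.33)/91.33 = 0.0103.
Since ε_t ≥ 0.005, the section is tension-controlled.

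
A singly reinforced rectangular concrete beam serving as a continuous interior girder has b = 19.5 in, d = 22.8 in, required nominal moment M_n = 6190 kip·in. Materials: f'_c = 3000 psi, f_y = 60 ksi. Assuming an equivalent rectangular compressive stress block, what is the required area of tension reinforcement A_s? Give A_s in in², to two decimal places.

A_s ≈ 5.26 in²

From M_n = 0.85 f'_c a b (d − a/2):
a = d − √(d² − 2M_n/(0.85 f'_c b)) = 22.8 − √(22.8² − 2 × 6190/(0.85 × 3 × 19.5)) = 6.342 in.
A_s = 0.85 f'_c a b / f_y = 0.85 × 3 × 6.342 × 19.5 / 60 = 5.256 in².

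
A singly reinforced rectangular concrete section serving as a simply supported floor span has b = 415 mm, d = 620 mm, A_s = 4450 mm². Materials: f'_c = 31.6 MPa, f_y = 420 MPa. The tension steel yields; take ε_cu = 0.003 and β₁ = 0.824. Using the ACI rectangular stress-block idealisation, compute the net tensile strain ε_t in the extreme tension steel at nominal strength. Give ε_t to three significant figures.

ε_t ≈ 0.00614

a = A_s f_y/(0.85 f'_c b) = 167.67 mm.
β₁ = 0.824, so c = a/β₁ = 167.67/0.824 = 203.48 mm.
From the linear strain diagram with ε_cu = 0.003: ε_t = 0.003 (d − c)/c = 0.003 × (620 − 203.48)/203.48 = 0.00614.
Since ε_t ≥ 0.005, the section is tension-controlled.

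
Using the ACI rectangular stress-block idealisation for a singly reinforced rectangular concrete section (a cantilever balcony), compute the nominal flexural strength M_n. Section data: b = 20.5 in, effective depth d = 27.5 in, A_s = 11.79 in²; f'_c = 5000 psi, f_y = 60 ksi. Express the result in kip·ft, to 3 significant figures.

T = A_s f_y = 11.79 × 60 = 707.4 kips.
a = T/(0.85 f'_c b) = 707.4/(0.85 × 5 × 20.5) = 8.119 in.
M_n = T(d − a/2) = 707.4 × (27.5 − 4.0595) = 16581.8 kip·in = 16581.8/12 = 1381.82 kip·ft.

M_n ≈ 1380 kip·ft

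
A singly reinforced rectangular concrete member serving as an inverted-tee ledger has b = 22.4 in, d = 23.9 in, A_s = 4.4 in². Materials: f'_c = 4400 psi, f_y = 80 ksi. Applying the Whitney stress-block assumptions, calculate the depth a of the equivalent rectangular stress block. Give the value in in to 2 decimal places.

a ≈ 4.20 in

T = A_s f_y = 4.4 × 80 = 352 kips.
a = T/(0.85 f'_c b) = 352/(0.85 × 4.4 × 22.4) = 4.20 in.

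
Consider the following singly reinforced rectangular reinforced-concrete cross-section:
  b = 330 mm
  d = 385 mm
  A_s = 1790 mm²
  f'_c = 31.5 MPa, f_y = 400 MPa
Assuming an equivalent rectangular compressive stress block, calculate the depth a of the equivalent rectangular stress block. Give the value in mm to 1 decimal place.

T = A_s f_y = 1790 × 400 = 716000 N = 716 kN.
Setting C = 0.85 f'_c a b equal to T: a = 716000/(0.85 × 31.5 × 330) = 81.0 mm.

a ≈ 81.0 mm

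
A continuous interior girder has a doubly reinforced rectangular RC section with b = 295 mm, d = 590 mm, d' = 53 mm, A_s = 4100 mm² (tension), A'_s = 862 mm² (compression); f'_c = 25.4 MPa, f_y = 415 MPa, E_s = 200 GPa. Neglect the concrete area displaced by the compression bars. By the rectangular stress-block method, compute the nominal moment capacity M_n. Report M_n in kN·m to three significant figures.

M_n ≈ 843 kN·m

Assume both tension and compression steel yield.
Net tension couple steel: A_s − A'_s = 3238 mm².
a = (A_s − A'_s) f_y / (0.85 f'_c b) = 1343770/(0.85 × 25.4 × 295) = 210.98 mm.
c = a/β₁ = 210.98/0.85 = 248.21 mm; ε'_s = 0.003(c − d')/c = 0.0024 ≥ f_y/E_s = 0.0021, so compression steel does yield.
M_n = (A_s − A'_s) f_y (d − a/2) + A'_s f_y (d − d') = [1343770 × (590 − 105.49) + 357730 × (590 − 53)] × 10⁻⁶ = 651.07 + 192.10 = 843.17 kN·m.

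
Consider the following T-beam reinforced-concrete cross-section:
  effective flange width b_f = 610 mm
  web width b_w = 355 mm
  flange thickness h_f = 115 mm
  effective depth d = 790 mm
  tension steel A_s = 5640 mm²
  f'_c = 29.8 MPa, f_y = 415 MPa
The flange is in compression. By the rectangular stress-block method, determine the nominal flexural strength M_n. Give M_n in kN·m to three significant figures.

M_n ≈ 1660 kN·m

Tension: T = A_s f_y = 5640 × 415 = 2340600 N.
Try a within the flange: a = T/(0.85 f'_c b_f) = 2340600/(0.85 × 29.8 × 610) = 151.48 mm.
a = 151.48 > h_f = 115 mm: the block extends into the web. Split into flange-overhang and web parts.
C_f = 0.85 f'_c (b_f − b_w) h_f = 0.85 × 29.8 × (610 − 355) × 115 = 742802 N.
Remaining web compression depth: a_w = (T − C_f)/(0.85 f'_c b_w) = (2340600 − 742802)/(0.85 × 29.8 × 355) = 177.69 mm.
M_n = C_f(d − h_f/2) + (T − C_f)(d − a_w/2) = 742802 × (790 − 57.5) + 1597798 × (790 − 88.845) = 544.10 + 1120.30 = 1664.40 × 10⁶ N·mm.
M_n = 1664.40 kN·m.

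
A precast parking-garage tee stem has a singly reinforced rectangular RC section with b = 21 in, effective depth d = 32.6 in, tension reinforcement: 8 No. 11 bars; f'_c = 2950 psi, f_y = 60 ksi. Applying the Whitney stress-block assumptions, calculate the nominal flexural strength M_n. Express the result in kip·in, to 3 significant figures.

A_s = 8 × 1.56 = 12.48 in².
T = A_s f_y = 12.48 × 60 = 748.8 kips.
a = T/(0.85 f'_c b) = 748.8/(0.85 × 2.95 × 21) = 14.220 in.
M_n = T(d − a/2) = 748.8 × (32.6 − 7.11) = 19086.9 kip·in.

M_n ≈ 19100 kip·in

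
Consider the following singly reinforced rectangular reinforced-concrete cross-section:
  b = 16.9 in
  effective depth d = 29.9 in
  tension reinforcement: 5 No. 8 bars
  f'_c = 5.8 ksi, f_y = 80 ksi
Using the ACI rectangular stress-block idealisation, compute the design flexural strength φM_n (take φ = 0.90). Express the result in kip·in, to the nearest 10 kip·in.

φM_n ≈ 7960 kip·in

A_s = 5 × 0.79 = 3.95 in².
T = A_s f_y = 3.95 × 80 = 316 kips.
a = T/(0.85 f'_c b) = 316/(0.85 × 5.8 × 16.9) = 3.793 in.
M_n = T(d − a/2) = 316 × (29.9 − 1.8965) = 8849.1 kip·in.
φM_n = 0.90 × 8849.1 = 7964.2 kip·in.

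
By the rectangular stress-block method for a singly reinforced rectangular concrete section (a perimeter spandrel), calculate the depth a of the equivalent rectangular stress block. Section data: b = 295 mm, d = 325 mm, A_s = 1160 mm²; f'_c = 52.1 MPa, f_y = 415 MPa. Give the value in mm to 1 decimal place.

a ≈ 36.8 mm

T = A_s f_y = 1160 × 415 = 481400 N = 481.4 kN.
Setting C = 0.85 f'_c a b equal to T: a = 481400/(0.85 × 52.1 × 295) = 36.8 mm.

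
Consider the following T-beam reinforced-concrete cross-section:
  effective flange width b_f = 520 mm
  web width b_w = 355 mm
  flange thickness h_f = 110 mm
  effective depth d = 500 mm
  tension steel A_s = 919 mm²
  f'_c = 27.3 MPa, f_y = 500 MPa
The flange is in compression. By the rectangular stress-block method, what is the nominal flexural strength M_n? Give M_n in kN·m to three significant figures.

M_n ≈ 221 kN·m

Tension: T = A_s f_y = 919 × 500 = 459500 N.
Try a within the flange: a = T/(0.85 f'_c b_f) = 459500/(0.85 × 27.3 × 520) = 38.08 mm.
Since a = 38.08 ≤ h_f = 110 mm, the stress block lies entirely in the flange; analyse as a rectangular beam of width b_f.
M_n = T(d − a/2) = 459500 × (500 − 19.04) = 221.00 × 10⁶ N·mm.
M_n = 221.00 kN·m.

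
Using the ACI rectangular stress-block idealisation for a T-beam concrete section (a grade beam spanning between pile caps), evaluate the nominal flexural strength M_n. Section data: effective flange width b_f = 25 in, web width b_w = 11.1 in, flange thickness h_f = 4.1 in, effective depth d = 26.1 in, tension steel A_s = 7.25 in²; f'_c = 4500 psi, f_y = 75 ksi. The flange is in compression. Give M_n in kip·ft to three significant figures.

M_n ≈ 1040 kip·ft

Tension: T = A_s f_y = 7.25 × 75 = 543.75 kips.
Try a within the flange: a = T/(0.85 f'_c b_f) = 543.75/(0.85 × 4.5 × 25) = 5.686 in.
a = 5.686 > h_f = 4.1 in: the block extends into the web. Split into flange-overhang and web parts.
C_f = 0.85 f'_c (b_f − b_w) h_f = 0.85 × 4.5 × (25 − 11.1) × 4.1 = 218.0 kips.
Remaining web compression depth: a_w = (T − C_f)/(0.85 f'_c b_w) = (543.75 − 218.0)/(0.85 × 4.5 × 11.1) = 7.672 in.
M_n = C_f(d − h_f/2) + (T − C_f)(d − a_w/2) = 218.0 × (26.1 − 2.05) + 325.75 × (26.1 − 3.836) = 5242.9 + 7252.5 = 12495.4 kip·in.
M_n = 12495.4/12 = 1041.28 kip·ft.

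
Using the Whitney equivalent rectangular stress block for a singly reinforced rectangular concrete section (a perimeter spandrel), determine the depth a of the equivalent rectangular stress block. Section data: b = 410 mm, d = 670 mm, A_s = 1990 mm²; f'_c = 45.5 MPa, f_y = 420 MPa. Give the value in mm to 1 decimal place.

a ≈ 52.7 mm

T = A_s f_y = 1990 × 420 = 835800 N = 835.8 kN.
Setting C = 0.85 f'_c a b equal to T: a = 835800/(0.85 × 45.5 × 410) = 52.7 mm.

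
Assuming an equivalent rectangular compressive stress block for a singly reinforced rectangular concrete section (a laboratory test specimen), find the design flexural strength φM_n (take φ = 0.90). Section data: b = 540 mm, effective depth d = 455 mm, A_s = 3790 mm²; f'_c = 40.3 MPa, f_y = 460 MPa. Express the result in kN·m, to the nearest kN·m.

T = A_s f_y = 3790 × 460 = 1743400 N = 1743.4 kN.
From C = T: a = T/(0.85 f'_c b) = 1743400/(0.85 × 40.3 × 540) = 94.25 mm.
M_n = T(d − a/2) = 1743.4 kN × (455 − 47.125) mm = 711.09 kN·m.
φM_n = 0.90 × 711.09 = 639.98 kN·m.

φM_n ≈ 640 kN·m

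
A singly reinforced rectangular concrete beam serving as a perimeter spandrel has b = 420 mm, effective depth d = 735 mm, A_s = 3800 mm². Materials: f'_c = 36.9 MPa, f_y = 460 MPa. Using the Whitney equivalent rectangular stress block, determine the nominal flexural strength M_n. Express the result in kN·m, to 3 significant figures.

M_n ≈ 1170 kN·m

T = A_s f_y = 3800 × 460 = 1748000 N = 1748 kN.
From C = T: a = T/(0.85 f'_c b) = 1748000/(0.85 × 36.9 × 420) = 132.69 mm.
M_n = T(d − a/2) = 1748 kN × (735 − 66.345) mm = 1168.81 kN·m.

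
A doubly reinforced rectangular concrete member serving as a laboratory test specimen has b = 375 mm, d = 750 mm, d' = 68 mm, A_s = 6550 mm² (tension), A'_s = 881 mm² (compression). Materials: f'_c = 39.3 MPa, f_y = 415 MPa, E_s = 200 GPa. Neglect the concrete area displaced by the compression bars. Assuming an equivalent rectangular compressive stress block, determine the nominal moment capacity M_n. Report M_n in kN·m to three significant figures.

Assume both tension and compression steel yield.
Net tension couple steel: A_s − A'_s = 5669 mm².
a = (A_s − A'_s) f_y / (0.85 f'_c b) = 2352635/(0.85 × 39.3 × 375) = 187.81 mm.
c = a/β₁ = 187.81/0.769 = 244.23 mm; ε'_s = 0.003(c − d')/c = 0.0022 ≥ f_y/E_s = 0.0021, so compression steel does yield.
M_n = (A_s − A'_s) f_y (d − a/2) + A'_s f_y (d − d') = [2352635 × (750 − 93.905) + 365615 × (750 − 68)] × 10⁻⁶ = 1543.55 + 249.35 = 1792.90 kN·m.

M_n ≈ 1790 kN·m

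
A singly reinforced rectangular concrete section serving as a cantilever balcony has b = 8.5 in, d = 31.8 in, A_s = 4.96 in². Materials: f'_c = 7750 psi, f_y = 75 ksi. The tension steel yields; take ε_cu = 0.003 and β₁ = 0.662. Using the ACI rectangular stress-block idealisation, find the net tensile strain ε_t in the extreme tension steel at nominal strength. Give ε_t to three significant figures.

ε_t ≈ 0.00651

a = A_s f_y/(0.85 f'_c b) = 6.644 in.
β₁ = 0.662, so c = a/β₁ = 6.644/0.662 = 10.036 in.
From the linear strain diagram with ε_cu = 0.003: ε_t = 0.003 (d − c)/c = 0.003 × (31.8 − 10.036)/10.036 = 0.00651.
Since ε_t ≥ 0.005, the section is tension-controlled.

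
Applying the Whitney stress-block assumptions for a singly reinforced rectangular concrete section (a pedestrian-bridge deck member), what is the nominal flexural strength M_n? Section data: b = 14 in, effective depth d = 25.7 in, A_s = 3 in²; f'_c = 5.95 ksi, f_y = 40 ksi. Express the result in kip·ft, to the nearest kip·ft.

M_n ≈ 249 kip·ft

T = A_s f_y = 3 × 40 = 120 kips.
a = T/(0.85 f'_c b) = 120/(0.85 × 5.95 × 14) = 1.695 in.
M_n = T(d − a/2) = 120 × (25.7 − 0.8475) = 2982.3 kip·in = 2982.3/12 = 248.53 kip·ft.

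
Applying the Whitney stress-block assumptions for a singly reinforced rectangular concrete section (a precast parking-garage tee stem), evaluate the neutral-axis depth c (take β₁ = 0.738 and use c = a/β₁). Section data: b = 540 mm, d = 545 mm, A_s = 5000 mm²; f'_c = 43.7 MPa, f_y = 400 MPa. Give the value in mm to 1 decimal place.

T = A_s f_y = 5000 × 400 = 2000000 N = 2000 kN.
Setting C = 0.85 f'_c a b equal to T: a = 2000000/(0.85 × 43.7 × 540) = 99.709 mm.
With β₁ = 0.738, c = a/β₁ = 99.709/0.738 = 135.1 mm.

c ≈ 135.1 mm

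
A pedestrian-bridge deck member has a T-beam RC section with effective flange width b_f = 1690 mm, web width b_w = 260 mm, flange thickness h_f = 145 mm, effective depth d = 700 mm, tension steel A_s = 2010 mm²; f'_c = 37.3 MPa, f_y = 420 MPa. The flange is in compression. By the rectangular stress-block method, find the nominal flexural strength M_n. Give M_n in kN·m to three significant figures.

Tension: T = A_s f_y = 2010 × 420 = 844200 N.
Try a within the flange: a = T/(0.85 f'_c b_f) = 844200/(0.85 × 37.3 × 1690) = 15.76 mm.
Since a = 15.76 ≤ h_f = 145 mm, the stress block lies entirely in the flange; analyse as a rectangular beam of width b_f.
M_n = T(d − a/2) = 844200 × (700 − 7.88) = 584.29 × 10⁶ N·mm.
M_n = 584.29 kN·m.

M_n ≈ 584 kN·m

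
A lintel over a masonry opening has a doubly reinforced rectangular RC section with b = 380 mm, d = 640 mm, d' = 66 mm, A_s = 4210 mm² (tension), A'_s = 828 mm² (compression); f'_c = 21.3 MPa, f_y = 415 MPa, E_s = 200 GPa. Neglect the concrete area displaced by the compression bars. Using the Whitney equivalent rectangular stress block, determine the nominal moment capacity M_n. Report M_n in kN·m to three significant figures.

M_n ≈ 952 kN·m

Assume both tension and compression steel yield.
Net tension couple steel: A_s − A'_s = 3382 mm².
a = (A_s − A'_s) f_y / (0.85 f'_c b) = 1403530/(0.85 × 21.3 × 380) = 204.00 mm.
c = a/β₁ = 204.00/0.85 = 240.00 mm; ε'_s = 0.003(c − d')/c = 0.0022 ≥ f_y/E_s = 0.0021, so compression steel does yield.
M_n = (A_s − A'_s) f_y (d − a/2) + A'_s f_y (d − d') = [1403530 × (640 − 102) + 343620 × (640 − 66)] × 10⁻⁶ = 755.10 + 197.24 = 952.34 kN·m.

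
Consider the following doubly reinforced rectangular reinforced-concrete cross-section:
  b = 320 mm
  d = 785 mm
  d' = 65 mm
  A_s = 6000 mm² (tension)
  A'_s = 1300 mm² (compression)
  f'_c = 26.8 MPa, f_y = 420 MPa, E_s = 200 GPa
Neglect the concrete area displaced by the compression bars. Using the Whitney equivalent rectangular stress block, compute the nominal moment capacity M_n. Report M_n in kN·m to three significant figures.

Assume both tension and compression steel yield.
Net tension couple steel: A_s − A'_s = 4700 mm².
a = (A_s − A'_s) f_y / (0.85 f'_c b) = 1974000/(0.85 × 26.8 × 320) = 270.80 mm.
c = a/β₁ = 270.80/0.85 = 318.59 mm; ε'_s = 0.003(c − d')/c = 0.0024 ≥ f_y/E_s = 0.0021, so compression steel does yield.
M_n = (A_s − A'_s) f_y (d − a/2) + A'_s f_y (d − d') = [1974000 × (785 − 135.4) + 546000 × (785 − 65)] × 10⁻⁶ = 1282.31 + 393.12 = 1675.43 kN·m.

M_n ≈ 1680 kN·m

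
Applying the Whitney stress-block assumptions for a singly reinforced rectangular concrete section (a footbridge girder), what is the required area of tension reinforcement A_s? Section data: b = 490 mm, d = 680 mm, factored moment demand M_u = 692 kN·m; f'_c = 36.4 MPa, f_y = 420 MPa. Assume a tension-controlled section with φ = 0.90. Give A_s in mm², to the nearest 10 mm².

A_s ≈ 2860 mm²

M_n = M_u/φ = 692/0.90 = 768.889 kN·m.
With M_n = 0.85 f'_c a b (d − a/2), solve the quadratic for a:
a = d − √(d² − 2M_n/(0.85 f'_c b)) = 680 − √(680² − 2 × 768.889×10⁶/(0.85 × 36.4 × 490)) = 79.19 mm.
A_s = 0.85 f'_c a b / f_y = 0.85 × 36.4 × 79.19 × 490 / 420 = 2858.5 mm².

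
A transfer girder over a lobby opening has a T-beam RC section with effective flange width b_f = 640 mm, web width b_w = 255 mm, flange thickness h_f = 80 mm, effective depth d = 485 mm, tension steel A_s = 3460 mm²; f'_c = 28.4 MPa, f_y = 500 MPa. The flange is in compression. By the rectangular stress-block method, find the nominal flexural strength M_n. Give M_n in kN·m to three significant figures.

M_n ≈ 730 kN·m

Tension: T = A_s f_y = 3460 × 500 = 1730000 N.
Try a within the flange: a = T/(0.85 f'_c b_f) = 1730000/(0.85 × 28.4 × 640) = 111.98 mm.
a = 111.98 > h_f = 80 mm: the block extends into the web. Split into flange-overhang and web parts.
C_f = 0.85 f'_c (b_f − b_w) h_f = 0.85 × 28.4 × (640 − 255) × 80 = 743512 N.
Remaining web compression depth: a_w = (T − C_f)/(0.85 f'_c b_w) = (1730000 − 743512)/(0.85 × 28.4 × 255) = 160.26 mm.
M_n = C_f(d − h_f/2) + (T − C_f)(d − a_w/2) = 743512 × (485 − 40) + 986488 × (485 − 80.13) = 330.86 + 399.40 = 730.26 × 10⁶ N·mm.
M_n = 730.26 kN·m.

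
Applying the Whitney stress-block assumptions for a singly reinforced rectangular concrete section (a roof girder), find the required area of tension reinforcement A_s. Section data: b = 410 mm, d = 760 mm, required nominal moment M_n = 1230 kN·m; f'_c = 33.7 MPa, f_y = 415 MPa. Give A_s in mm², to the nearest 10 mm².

A_s ≈ 4340 mm²

With M_n = 0.85 f'_c a b (d − a/2), solve the quadratic for a:
a = d − √(d² − 2M_n/(0.85 f'_c b)) = 760 − √(760² − 2 × 1230×10⁶/(0.85 × 33.7 × 410)) = 153.26 mm.
A_s = 0.85 f'_c a b / f_y = 0.85 × 33.7 × 153.26 × 410 / 415 = 4337.2 mm².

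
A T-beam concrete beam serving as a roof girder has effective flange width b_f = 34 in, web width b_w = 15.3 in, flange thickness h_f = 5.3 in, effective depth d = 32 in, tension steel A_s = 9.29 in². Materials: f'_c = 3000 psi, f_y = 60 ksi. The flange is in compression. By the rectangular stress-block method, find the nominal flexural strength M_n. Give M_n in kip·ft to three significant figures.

M_n ≈ 1330 kip·ft

Tension: T = A_s f_y = 9.29 × 60 = 557.4 kips.
Try a within the flange: a = T/(0.85 f'_c b_f) = 557.4/(0.85 × 3 × 34) = 6.429 in.
a = 6.429 > h_f = 5.3 in: the block extends into the web. Split into flange-overhang and web parts.
C_f = 0.85 f'_c (b_f − b_w) h_f = 0.85 × 3 × (34 − 15.3) × 5.3 = 252.7 kips.
Remaining web compression depth: a_w = (T − C_f)/(0.85 f'_c b_w) = (557.4 − 252.7)/(0.85 × 3 × 15.3) = 7.810 in.
M_n = C_f(d − h_f/2) + (T − C_f)(d − a_w/2) = 252.7 × (32 − 2.65) + 304.7 × (32 − 3.905) = 7416.7 + 8560.5 = 15977.2 kip·in.
M_n = 15977.2/12 = 1331.43 kip·ft.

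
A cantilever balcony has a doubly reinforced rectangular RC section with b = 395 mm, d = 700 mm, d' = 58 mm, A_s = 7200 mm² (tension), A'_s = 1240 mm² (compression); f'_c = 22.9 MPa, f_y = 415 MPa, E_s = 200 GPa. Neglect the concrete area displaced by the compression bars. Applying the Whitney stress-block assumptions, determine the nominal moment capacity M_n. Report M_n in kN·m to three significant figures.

Assume both tension and compression steel yield.
Net tension couple steel: A_s − A'_s = 5960 mm².
a = (A_s − A'_s) f_y / (0.85 f'_c b) = 2473400/(0.85 × 22.9 × 395) = 321.69 mm.
c = a/β₁ = 321.69/0.85 = 378.46 mm; ε'_s = 0.003(c − d')/c = 0.0025 ≥ f_y/E_s = 0.0021, so compression steel does yield.
M_n = (A_s − A'_s) f_y (d − a/2) + A'_s f_y (d − d') = [2473400 × (700 − 160.845) + 514600 × (700 − 58)] × 10⁻⁶ = 1333.55 + 330.37 = 1663.92 kN·m.

M_n ≈ 1660 kN·m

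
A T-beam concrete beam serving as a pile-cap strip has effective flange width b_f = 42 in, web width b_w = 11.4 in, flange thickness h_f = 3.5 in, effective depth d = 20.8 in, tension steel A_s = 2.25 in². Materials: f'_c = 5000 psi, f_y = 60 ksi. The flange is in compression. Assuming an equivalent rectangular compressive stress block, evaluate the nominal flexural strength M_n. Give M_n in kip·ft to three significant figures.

Tension: T = A_s f_y = 2.25 × 60 = 135 kips.
Try a within the flange: a = T/(0.85 f'_c b_f) = 135/(0.85 × 5 × 42) = 0.756 in.
Since a = 0.756 ≤ h_f = 3.5 in, the stress block lies entirely in the flange; analyse as a rectangular beam of width b_f.
M_n = T(d − a/2) = 135 × (20.8 − 0.378) = 2757.0 kip·in.
M_n = 2757.0/12 = 229.75 kip·ft.

M_n ≈ 230 kip·ft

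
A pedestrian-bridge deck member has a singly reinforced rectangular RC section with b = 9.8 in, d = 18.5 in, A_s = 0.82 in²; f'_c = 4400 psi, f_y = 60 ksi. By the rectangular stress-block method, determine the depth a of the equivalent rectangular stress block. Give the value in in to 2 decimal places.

T = A_s f_y = 0.82 × 60 = 49.2 kips.
a = T/(0.85 f'_c b) = 49.2/(0.85 × 4.4 × 9.8) = 1.34 in.

a ≈ 1.34 in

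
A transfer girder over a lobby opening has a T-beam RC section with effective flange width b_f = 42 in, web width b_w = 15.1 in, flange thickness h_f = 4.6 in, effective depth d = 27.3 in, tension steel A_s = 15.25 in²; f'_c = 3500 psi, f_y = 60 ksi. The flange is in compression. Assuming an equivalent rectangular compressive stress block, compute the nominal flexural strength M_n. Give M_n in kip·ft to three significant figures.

Tension: T = A_s f_y = 15.25 × 60 = 915 kips.
Try a within the flange: a = T/(0.85 f'_c b_f) = 915/(0.85 × 3.5 × 42) = 7.323 in.
a = 7.323 > h_f = 4.6 in: the block extends into the web. Split into flange-overhang and web parts.
C_f = 0.85 f'_c (b_f − b_w) h_f = 0.85 × 3.5 × (42 − 15.1) × 4.6 = 368.1 kips.
Remaining web compression depth: a_w = (T − C_f)/(0.85 f'_c b_w) = (915 − 368.1)/(0.85 × 3.5 × 15.1) = 12.174 in.
M_n = C_f(d − h_f/2) + (T − C_f)(d − a_w/2) = 368.1 × (27.3 − 2.3) + 546.9 × (27.3 − 6.087) = 9202.5 + 11601.4 = 20803.9 kip·in.
M_n = 20803.9/12 = 1733.66 kip·ft.

M_n ≈ 1730 kip·ft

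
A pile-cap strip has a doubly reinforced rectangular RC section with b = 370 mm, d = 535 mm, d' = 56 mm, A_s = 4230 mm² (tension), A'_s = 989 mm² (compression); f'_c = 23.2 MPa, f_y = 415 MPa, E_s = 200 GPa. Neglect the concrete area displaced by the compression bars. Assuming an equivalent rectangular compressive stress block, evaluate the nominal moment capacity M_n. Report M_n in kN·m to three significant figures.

Assume both tension and compression steel yield.
Net tension couple steel: A_s − A'_s = 3241 mm².
a = (A_s − A'_s) f_y / (0.85 f'_c b) = 1345015/(0.85 × 23.2 × 370) = 184.34 mm.
c = a/β₁ = 184.34/0.85 = 216.87 mm; ε'_s = 0.003(c − d')/c = 0.0022 ≥ f_y/E_s = 0.0021, so compression steel does yield.
M_n = (A_s − A'_s) f_y (d − a/2) + A'_s f_y (d − d') = [1345015 × (535 − 92.17) + 410435 × (535 − 56)] × 10⁻⁶ = 595.61 + 196.60 = 792.21 kN·m.

M_n ≈ 792 kN·m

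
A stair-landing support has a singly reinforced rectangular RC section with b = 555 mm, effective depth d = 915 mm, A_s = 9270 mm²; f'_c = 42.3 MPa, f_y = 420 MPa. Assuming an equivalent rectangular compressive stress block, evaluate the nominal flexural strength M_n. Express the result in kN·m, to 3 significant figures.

T = A_s f_y = 9270 × 420 = 3893400 N = 3893.4 kN.
From C = T: a = T/(0.85 f'_c b) = 3893400/(0.85 × 42.3 × 555) = 195.11 mm.
M_n = T(d − a/2) = 3893.4 kN × (915 − 97.555) mm = 3182.64 kN·m.

M_n ≈ 3180 kN·m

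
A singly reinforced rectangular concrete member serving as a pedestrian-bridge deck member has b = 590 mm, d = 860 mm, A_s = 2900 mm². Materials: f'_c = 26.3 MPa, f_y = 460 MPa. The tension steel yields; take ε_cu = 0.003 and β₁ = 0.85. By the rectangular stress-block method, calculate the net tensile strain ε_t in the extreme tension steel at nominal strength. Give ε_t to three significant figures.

ε_t ≈ 0.0187

a = A_s f_y/(0.85 f'_c b) = 101.14 mm.
β₁ = 0.85, so c = a/β₁ = 101.14/0.85 = 118.99 mm.
From the linear strain diagram with ε_cu = 0.003: ε_t = 0.003 (d − c)/c = 0.003 × (860 − 118.99)/118.99 = 0.0187.
Since ε_t ≥ 0.005, the section is tension-controlled.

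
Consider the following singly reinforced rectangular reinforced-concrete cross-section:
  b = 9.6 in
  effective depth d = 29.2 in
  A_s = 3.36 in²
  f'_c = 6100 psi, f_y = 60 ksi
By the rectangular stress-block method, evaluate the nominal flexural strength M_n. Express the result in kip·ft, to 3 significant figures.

T = A_s f_y = 3.36 × 60 = 201.6 kips.
a = T/(0.85 f'_c b) = 201.6/(0.85 × 6.1 × 9.6) = 4.050 in.
M_n = T(d − a/2) = 201.6 × (29.2 − 2.025) = 5478.5 kip·in = 5478.5/12 = 456.54 kip·ft.

M_n ≈ 457 kip·ft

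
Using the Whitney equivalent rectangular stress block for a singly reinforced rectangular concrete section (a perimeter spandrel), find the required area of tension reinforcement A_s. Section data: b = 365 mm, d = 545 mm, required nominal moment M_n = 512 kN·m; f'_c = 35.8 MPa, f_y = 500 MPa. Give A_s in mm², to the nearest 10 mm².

A_s ≈ 2050 mm²

With M_n = 0.85 f'_c a b (d − a/2), solve the quadratic for a:
a = d − √(d² − 2M_n/(0.85 f'_c b)) = 545 − √(545² − 2 × 512×10⁶/(0.85 × 35.8 × 365)) = 92.42 mm.
A_s = 0.85 f'_c a b / f_y = 0.85 × 35.8 × 92.42 × 365 / 500 = 2053.0 mm².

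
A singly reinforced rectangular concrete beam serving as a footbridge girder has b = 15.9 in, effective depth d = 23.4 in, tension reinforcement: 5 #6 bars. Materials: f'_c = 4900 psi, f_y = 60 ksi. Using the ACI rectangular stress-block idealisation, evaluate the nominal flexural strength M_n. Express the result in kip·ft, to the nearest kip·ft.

M_n ≈ 246 kip·ft

A_s = 5 × 0.44 = 2.2 in².
T = A_s f_y = 2.2 × 60 = 132 kips.
a = T/(0.85 f'_c b) = 132/(0.85 × 4.9 × 15.9) = 1.993 in.
M_n = T(d − a/2) = 132 × (23.4 − 0.9965) = 2957.3 kip·in = 2957.3/12 = 246.44 kip·ft.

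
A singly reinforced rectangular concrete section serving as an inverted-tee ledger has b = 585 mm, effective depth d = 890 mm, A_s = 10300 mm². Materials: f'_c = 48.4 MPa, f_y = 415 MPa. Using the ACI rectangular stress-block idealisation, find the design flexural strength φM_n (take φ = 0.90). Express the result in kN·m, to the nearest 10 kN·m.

φM_n ≈ 3080 kN·m

T = A_s f_y = 10300 × 415 = 4274500 N = 4274.5 kN.
From C = T: a = T/(0.85 f'_c b) = 4274500/(0.85 × 48.4 × 585) = 177.61 mm.
M_n = T(d − a/2) = 4274.5 kN × (890 − 88.805) mm = 3424.71 kN·m.
φM_n = 0.90 × 3424.71 = 3082.24 kN·m.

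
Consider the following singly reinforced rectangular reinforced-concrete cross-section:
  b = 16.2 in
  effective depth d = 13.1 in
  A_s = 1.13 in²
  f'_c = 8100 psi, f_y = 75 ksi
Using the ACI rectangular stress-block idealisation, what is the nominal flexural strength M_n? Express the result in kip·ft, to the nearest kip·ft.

M_n ≈ 90 kip·ft

T = A_s f_y = 1.13 × 75 = 84.75 kips.
a = T/(0.85 f'_c b) = 84.75/(0.85 × 8.1 × 16.2) = 0.760 in.
M_n = T(d − a/2) = 84.75 × (13.1 − 0.38) = 1078.0 kip·in = 1078.0/12 = 89.83 kip·ft.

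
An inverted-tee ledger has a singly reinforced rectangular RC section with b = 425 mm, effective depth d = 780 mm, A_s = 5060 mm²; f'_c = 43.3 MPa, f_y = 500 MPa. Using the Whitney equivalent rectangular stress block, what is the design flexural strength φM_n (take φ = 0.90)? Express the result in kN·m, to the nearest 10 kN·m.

T = A_s f_y = 5060 × 500 = 2530000 N = 2530 kN.
From C = T: a = T/(0.85 f'_c b) = 2530000/(0.85 × 43.3 × 425) = 161.74 mm.
M_n = T(d − a/2) = 2530 kN × (780 − 80.87) mm = 1768.80 kN·m.
φM_n = 0.90 × 1768.80 = 1591.92 kN·m.

φM_n ≈ 1590 kN·m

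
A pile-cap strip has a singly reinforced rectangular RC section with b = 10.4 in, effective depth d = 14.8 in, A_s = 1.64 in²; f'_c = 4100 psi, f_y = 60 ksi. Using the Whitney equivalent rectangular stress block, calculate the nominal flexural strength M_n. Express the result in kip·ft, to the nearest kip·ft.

T = A_s f_y = 1.64 × 60 = 98.4 kips.
a = T/(0.85 f'_c b) = 98.4/(0.85 × 4.1 × 10.4) = 2.715 in.
M_n = T(d − a/2) = 98.4 × (14.8 − 1.3575) = 1322.7 kip·in = 1322.7/12 = 110.23 kip·ft.

M_n ≈ 110 kip·ft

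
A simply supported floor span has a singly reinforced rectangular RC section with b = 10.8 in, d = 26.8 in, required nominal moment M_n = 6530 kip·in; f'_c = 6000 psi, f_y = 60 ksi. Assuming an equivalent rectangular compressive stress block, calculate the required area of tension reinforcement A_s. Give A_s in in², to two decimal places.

From M_n = 0.85 f'_c a b (d − a/2):
a = d − √(d² − 2M_n/(0.85 f'_c b)) = 26.8 − √(26.8² − 2 × 6530/(0.85 × 6 × 10.8)) = 4.865 in.
A_s = 0.85 f'_c a b / f_y = 0.85 × 6 × 4.865 × 10.8 / 60 = 4.466 in².

A_s ≈ 4.47 in²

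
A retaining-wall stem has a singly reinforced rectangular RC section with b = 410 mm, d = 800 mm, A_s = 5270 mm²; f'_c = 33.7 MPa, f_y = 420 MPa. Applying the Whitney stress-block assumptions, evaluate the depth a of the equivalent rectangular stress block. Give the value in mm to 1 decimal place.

T = A_s f_y = 5270 × 420 = 2213400 N = 2213.4 kN.
Setting C = 0.85 f'_c a b equal to T: a = 2213400/(0.85 × 33.7 × 410) = 188.5 mm.

a ≈ 188.5 mm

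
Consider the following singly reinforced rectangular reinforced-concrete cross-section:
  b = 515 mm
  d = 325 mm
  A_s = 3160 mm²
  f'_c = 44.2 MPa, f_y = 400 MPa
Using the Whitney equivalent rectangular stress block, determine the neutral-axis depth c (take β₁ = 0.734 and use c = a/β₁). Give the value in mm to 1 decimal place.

c ≈ 89.0 mm

T = A_s f_y = 3160 × 400 = 1264000 N = 1264 kN.
Setting C = 0.85 f'_c a b equal to T: a = 1264000/(0.85 × 44.2 × 515) = 65.328 mm.
With β₁ = 0.734, c = a/β₁ = 65.328/0.734 = 89.0 mm.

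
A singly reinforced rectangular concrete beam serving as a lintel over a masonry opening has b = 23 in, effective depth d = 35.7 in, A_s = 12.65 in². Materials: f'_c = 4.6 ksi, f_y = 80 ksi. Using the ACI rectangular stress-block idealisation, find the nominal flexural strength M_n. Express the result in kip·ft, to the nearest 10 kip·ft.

M_n ≈ 2540 kip·ft

T = A_s f_y = 12.65 × 80 = 1012 kips.
a = T/(0.85 f'_c b) = 1012/(0.85 × 4.6 × 23) = 11.253 in.
M_n = T(d − a/2) = 1012 × (35.7 − 5.6265) = 30434.4 kip·in = 30434.4/12 = 2536.20 kip·ft.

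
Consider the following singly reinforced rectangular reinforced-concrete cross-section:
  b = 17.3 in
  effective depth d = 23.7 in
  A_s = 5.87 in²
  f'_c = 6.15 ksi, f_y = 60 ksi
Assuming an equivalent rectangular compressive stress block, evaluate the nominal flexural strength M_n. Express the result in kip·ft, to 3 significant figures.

T = A_s f_y = 5.87 × 60 = 352.2 kips.
a = T/(0.85 f'_c b) = 352.2/(0.85 × 6.15 × 17.3) = 3.894 in.
M_n = T(d − a/2) = 352.2 × (23.7 − 1.947) = 7661.4 kip·in = 7661.4/12 = 638.45 kip·ft.

M_n ≈ 638 kip·ft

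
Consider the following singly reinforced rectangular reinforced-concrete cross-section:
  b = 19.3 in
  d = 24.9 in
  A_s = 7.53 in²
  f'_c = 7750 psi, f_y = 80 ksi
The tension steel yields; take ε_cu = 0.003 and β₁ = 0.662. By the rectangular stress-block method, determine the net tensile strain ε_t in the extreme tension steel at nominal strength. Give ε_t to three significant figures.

ε_t ≈ 0.00744

a = A_s f_y/(0.85 f'_c b) = 4.738 in.
β₁ = 0.662, so c = a/β₁ = 4.738/0.662 = 7.157 in.
From the linear strain diagram with ε_cu = 0.003: ε_t = 0.003 (d − c)/c = 0.003 × (24.9 − 7.157)/7.157 = 0.00744.
Since ε_t ≥ 0.005, the section is tension-controlled.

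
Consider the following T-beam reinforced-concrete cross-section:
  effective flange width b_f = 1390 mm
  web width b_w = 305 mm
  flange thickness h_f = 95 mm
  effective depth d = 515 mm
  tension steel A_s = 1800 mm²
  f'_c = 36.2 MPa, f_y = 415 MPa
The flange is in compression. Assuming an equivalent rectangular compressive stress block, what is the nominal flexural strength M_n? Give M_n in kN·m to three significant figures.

Tension: T = A_s f_y = 1800 × 415 = 747000 N.
Try a within the flange: a = T/(0.85 f'_c b_f) = 747000/(0.85 × 36.2 × 1390) = 17.47 mm.
Since a = 17.47 ≤ h_f = 95 mm, the stress block lies entirely in the flange; analyse as a rectangular beam of width b_f.
M_n = T(d − a/2) = 747000 × (515 − 8.735) = 378.18 × 10⁶ N·mm.
M_n = 378.18 kN·m.

M_n ≈ 378 kN·m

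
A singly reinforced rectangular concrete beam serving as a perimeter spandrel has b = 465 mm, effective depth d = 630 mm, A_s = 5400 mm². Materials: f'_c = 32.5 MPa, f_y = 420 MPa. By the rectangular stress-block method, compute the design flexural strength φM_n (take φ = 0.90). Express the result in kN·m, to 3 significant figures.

φM_n ≈ 1110 kN·m

T = A_s f_y = 5400 × 420 = 2268000 N = 2268 kN.
From C = T: a = T/(0.85 f'_c b) = 2268000/(0.85 × 32.5 × 465) = 176.56 mm.
M_n = T(d − a/2) = 2268 kN × (630 − 88.28) mm = 1228.62 kN·m.
φM_n = 0.90 × 1228.62 = 1105.76 kN·m.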